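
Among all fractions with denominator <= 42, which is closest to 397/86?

60/13

Expand x = 397/86 as a continued fraction with the Euclidean algorithm:
  397 = 4*86 + 53, so a_0 = 4.
  86 = 1*53 + 33, so a_1 = 1.
  53 = 1*33 + 20, so a_2 = 1.
  33 = 1*20 + 13, so a_3 = 1.
  20 = 1*13 + 7, so a_4 = 1.
  13 = 1*7 + 6, so a_5 = 1.
  7 = 1*6 + 1, so a_6 = 1.
  6 = 6*1 + 0, so a_7 = 6.
so x = [4; 1, 1, 1, 1, 1, 1, 6].
Convergents (p_i = a_i*p_{i-1} + p_{i-2}, q_i = a_i*q_{i-1} + q_{i-2} with p_{-2}=0, p_{-1}=1, q_{-2}=1, q_{-1}=0), until the denominator exceeds 42:
  i=0: a_0=4, p_0 = 4*1 + 0 = 4, q_0 = 4*0 + 1 = 1.
  i=1: a_1=1, p_1 = 1*4 + 1 = 5, q_1 = 1*1 + 0 = 1.
  i=2: a_2=1, p_2 = 1*5 + 4 = 9, q_2 = 1*1 + 1 = 2.
  i=3: a_3=1, p_3 = 1*9 + 5 = 14, q_3 = 1*2 + 1 = 3.
  i=4: a_4=1, p_4 = 1*14 + 9 = 23, q_4 = 1*3 + 2 = 5.
  i=5: a_5=1, p_5 = 1*23 + 14 = 37, q_5 = 1*5 + 3 = 8.
  i=6: a_6=1, p_6 = 1*37 + 23 = 60, q_6 = 1*8 + 5 = 13.
  i=7: a_7=6, p_7 = 6*60 + 37 = 397, q_7 = 6*13 + 8 = 86.
q_7 = 86 > 42, so the last convergent with denominator <= 42 is p_6/q_6 = 60/13.
The closest fraction with denominator <= 42 is either p_6/q_6 or the intermediate fraction (k*p_6 + p_5)/(k*q_6 + q_5) with the largest k >= 1 whose denominator stays <= 42; these approach x as k grows, and every other convergent or intermediate fraction in range is farther away.
Largest k: floor((42 - q_5)/q_6) = floor((42 - 8)/13) = 2.
That gives (2*60 + 37)/(2*13 + 8) = 157/34.
Compare the errors: |x - 60/13| = |397*13 - 60*86|/(86*13) = 1/1118, and |x - 157/34| = |397*34 - 157*86|/(86*34) = 4/2924.
Cross-multiplying, 1*2924 = 2924 < 4472 = 4*1118, so 1/1118 is smaller: the convergent 60/13 is closer to x than 157/34.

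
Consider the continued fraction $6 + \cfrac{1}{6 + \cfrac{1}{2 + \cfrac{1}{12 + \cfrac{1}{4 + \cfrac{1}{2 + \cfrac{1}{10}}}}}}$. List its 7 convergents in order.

6/1, 37/6, 80/13, 997/162, 4068/661, 9133/1484, 95398/15501

Using the convergent recurrence p_i = a_i*p_{i-1} + p_{i-2}, q_i = a_i*q_{i-1} + q_{i-2} with p_{-2}=0, p_{-1}=1, q_{-2}=1, q_{-1}=0:
  i=0: a_0=6, p_0 = 6*1 + 0 = 6, q_0 = 6*0 + 1 = 1.
  i=1: a_1=6, p_1 = 6*6 + 1 = 37, q_1 = 6*1 + 0 = 6.
  i=2: a_2=2, p_2 = 2*37 + 6 = 80, q_2 = 2*6 + 1 = 13.
  i=3: a_3=12, p_3 = 12*80 + 37 = 997, q_3 = 12*13 + 6 = 162.
  i=4: a_4=4, p_4 = 4*997 + 80 = 4068, q_4 = 4*162 + 13 = 661.
  i=5: a_5=2, p_5 = 2*4068 + 997 = 9133, q_5 = 2*661 + 162 = 1484.
  i=6: a_6=10, p_6 = 10*9133 + 4068 = 95398, q_6 = 10*1484 + 661 = 15501.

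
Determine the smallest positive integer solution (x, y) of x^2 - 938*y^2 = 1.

(x, y) = (17151, 560)

First expand sqrt(938) as a continued fraction. With x_i = (sqrt(938) + m_i)/d_i and (m_0, d_0) = (0, 1): a_0 = floor(sqrt(938)) = 30, since 30^2 = 900 <= 938 < 961 = 31^2.
Iterate m_{i+1} = d_i*a_i - m_i, d_{i+1} = (938 - m_{i+1}^2)/d_i, a_{i+1} = floor((a_0 + m_{i+1})/d_{i+1}):
  m_1 = 1*30 - 0 = 30, d_1 = (938 - 30^2)/1 = 38/1 = 38, a_1 = floor((30 + 30)/38) = 1.
  m_2 = 38*1 - 30 = 8, d_2 = (938 - 8^2)/38 = 874/38 = 23, a_2 = floor((30 + 8)/23) = 1.
  m_3 = 23*1 - 8 = 15, d_3 = (938 - 15^2)/23 = 713/23 = 31, a_3 = floor((30 + 15)/31) = 1.
  m_4 = 31*1 - 15 = 16, d_4 = (938 - 16^2)/31 = 682/31 = 22, a_4 = floor((30 + 16)/22) = 2.
  m_5 = 22*2 - 16 = 28, d_5 = (938 - 28^2)/22 = 154/22 = 7, a_5 = floor((30 + 28)/7) = 8.
  m_6 = 7*8 - 28 = 28, d_6 = (938 - 28^2)/7 = 154/7 = 22, a_6 = floor((30 + 28)/22) = 2.
  m_7 = 22*2 - 28 = 16, d_7 = (938 - 16^2)/22 = 682/22 = 31, a_7 = floor((30 + 16)/31) = 1.
  m_8 = 31*1 - 16 = 15, d_8 = (938 - 15^2)/31 = 713/31 = 23, a_8 = floor((30 + 15)/23) = 1.
  m_9 = 23*1 - 15 = 8, d_9 = (938 - 8^2)/23 = 874/23 = 38, a_9 = floor((30 + 8)/38) = 1.
  m_10 = 38*1 - 8 = 30, d_10 = (938 - 30^2)/38 = 38/38 = 1, a_10 = floor((30 + 30)/1) = 60.
  m_11 = 1*60 - 30 = 30, d_11 = (938 - 30^2)/1 = 38/1 = 38: (m_11, d_11) = (m_1, d_1) = (30, 38), so from here the quotients repeat a_1, ..., a_10; the period length is 10.
So sqrt(938) = [30; (1, 1, 1, 2, 8, 2, 1, 1, 1, 60)] with period length k = 10.
k is even, so the fundamental solution of x^2 - 938y^2 = 1 is (p_{k-1}, q_{k-1}) = (p_9, q_9); compute convergents through index 9.
Convergents (p_i = a_i*p_{i-1} + p_{i-2}, q_i = a_i*q_{i-1} + q_{i-2} with p_{-2}=0, p_{-1}=1, q_{-2}=1, q_{-1}=0):
  i=0: a_0=30, p_0 = 30*1 + 0 = 30, q_0 = 30*0 + 1 = 1.
  i=1: a_1=1, p_1 = 1*30 + 1 = 31, q_1 = 1*1 + 0 = 1.
  i=2: a_2=1, p_2 = 1*31 + 30 = 61, q_2 = 1*1 + 1 = 2.
  i=3: a_3=1, p_3 = 1*61 + 31 = 92, q_3 = 1*2 + 1 = 3.
  i=4: a_4=2, p_4 = 2*92 + 61 = 245, q_4 = 2*3 + 2 = 8.
  i=5: a_5=8, p_5 = 8*245 + 92 = 2052, q_5 = 8*8 + 3 = 67.
  i=6: a_6=2, p_6 = 2*2052 + 245 = 4349, q_6 = 2*67 + 8 = 142.
  i=7: a_7=1, p_7 = 1*4349 + 2052 = 6401, q_7 = 1*142 + 67 = 209.
  i=8: a_8=1, p_8 = 1*6401 + 4349 = 10750, q_8 = 1*209 + 142 = 351.
  i=9: a_9=1, p_9 = 1*10750 + 6401 = 17151, q_9 = 1*351 + 209 = 560.
Check: 17151^2 - 938*560^2 = 294156801 - 294156800 = 1, so (x, y) = (17151, 560) solves the equation, and by the theorem it is the least positive solution.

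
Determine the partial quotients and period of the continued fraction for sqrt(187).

Write x_i = (sqrt(187) + m_i)/d_i with (m_0, d_0) = (0, 1). a_0 = floor(sqrt(187)) = 13, since 13^2 = 169 <= 187 < 196 = 14^2.
Iterate m_{i+1} = d_i*a_i - m_i, d_{i+1} = (187 - m_{i+1}^2)/d_i, a_{i+1} = floor((a_0 + m_{i+1})/d_{i+1}):
  m_1 = 1*13 - 0 = 13, d_1 = (187 - 13^2)/1 = 18/1 = 18, a_1 = floor((13 + 13)/18) = 1.
  m_2 = 18*1 - 13 = 5, d_2 = (187 - 5^2)/18 = 162/18 = 9, a_2 = floor((13 + 5)/9) = 2.
  m_3 = 9*2 - 5 = 13, d_3 = (187 - 13^2)/9 = 18/9 = 2, a_3 = floor((13 + 13)/2) = 13.
  m_4 = 2*13 - 13 = 13, d_4 = (187 - 13^2)/2 = 18/2 = 9, a_4 = floor((13 + 13)/9) = 2.
  m_5 = 9*2 - 13 = 5, d_5 = (187 - 5^2)/9 = 162/9 = 18, a_5 = floor((13 + 5)/18) = 1.
  m_6 = 18*1 - 5 = 13, d_6 = (187 - 13^2)/18 = 18/18 = 1, a_6 = floor((13 + 13)/1) = 26.
  m_7 = 1*26 - 13 = 13, d_7 = (187 - 13^2)/1 = 18/1 = 18: (m_7, d_7) = (m_1, d_1) = (13, 18), so from here the quotients repeat a_1, ..., a_6; the period length is 6.
Hence the expansion of sqrt(187) is a_0 = 13 followed by the repeating block 1, 2, 13, 2, 1, 26 (period 6).

[13; (1, 2, 13, 2, 1, 26)]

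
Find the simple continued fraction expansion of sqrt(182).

[13; (2, 26)]

Write x_i = (sqrt(182) + m_i)/d_i with (m_0, d_0) = (0, 1). a_0 = floor(sqrt(182)) = 13, since 13^2 = 169 <= 182 < 196 = 14^2.
Iterate m_{i+1} = d_i*a_i - m_i, d_{i+1} = (182 - m_{i+1}^2)/d_i, a_{i+1} = floor((a_0 + m_{i+1})/d_{i+1}):
  m_1 = 1*13 - 0 = 13, d_1 = (182 - 13^2)/1 = 13/1 = 13, a_1 = floor((13 + 13)/13) = 2.
  m_2 = 13*2 - 13 = 13, d_2 = (182 - 13^2)/13 = 13/13 = 1, a_2 = floor((13 + 13)/1) = 26.
  m_3 = 1*26 - 13 = 13, d_3 = (182 - 13^2)/1 = 13/1 = 13: (m_3, d_3) = (m_1, d_1) = (13, 13), so from here the quotients repeat a_1, a_2; the period length is 2.
Hence the expansion of sqrt(182) is a_0 = 13 followed by the repeating block 2, 26 (period 2).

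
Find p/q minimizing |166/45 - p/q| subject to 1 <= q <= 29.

107/29

Expand x = 166/45 as a continued fraction with the Euclidean algorithm:
  166 = 3*45 + 31, so a_0 = 3.
  45 = 1*31 + 14, so a_1 = 1.
  31 = 2*14 + 3, so a_2 = 2.
  14 = 4*3 + 2, so a_3 = 4.
  3 = 1*2 + 1, so a_4 = 1.
  2 = 2*1 + 0, so a_5 = 2.
so x = [3; 1, 2, 4, 1, 2].
Convergents (p_i = a_i*p_{i-1} + p_{i-2}, q_i = a_i*q_{i-1} + q_{i-2} with p_{-2}=0, p_{-1}=1, q_{-2}=1, q_{-1}=0), until the denominator exceeds 29:
  i=0: a_0=3, p_0 = 3*1 + 0 = 3, q_0 = 3*0 + 1 = 1.
  i=1: a_1=1, p_1 = 1*3 + 1 = 4, q_1 = 1*1 + 0 = 1.
  i=2: a_2=2, p_2 = 2*4 + 3 = 11, q_2 = 2*1 + 1 = 3.
  i=3: a_3=4, p_3 = 4*11 + 4 = 48, q_3 = 4*3 + 1 = 13.
  i=4: a_4=1, p_4 = 1*48 + 11 = 59, q_4 = 1*13 + 3 = 16.
  i=5: a_5=2, p_5 = 2*59 + 48 = 166, q_5 = 2*16 + 13 = 45.
q_5 = 45 > 29, so the last convergent with denominator <= 29 is p_4/q_4 = 59/16.
The closest fraction with denominator <= 29 is either p_4/q_4 or the intermediate fraction (k*p_4 + p_3)/(k*q_4 + q_3) with the largest k >= 1 whose denominator stays <= 29; these approach x as k grows, and every other convergent or intermediate fraction in range is farther away.
Largest k: floor((29 - q_3)/q_4) = floor((29 - 13)/16) = 1.
That gives (1*59 + 48)/(1*16 + 13) = 107/29.
Compare the errors: |x - 59/16| = |166*16 - 59*45|/(45*16) = 1/720, and |x - 107/29| = |166*29 - 107*45|/(45*29) = 1/1305.
Cross-multiplying, 1*720 = 720 < 1305 = 1*1305, so 1/1305 is smaller: the intermediate fraction 107/29 is closer to x than 59/16.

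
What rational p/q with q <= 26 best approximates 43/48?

17/19

Expand x = 43/48 as a continued fraction with the Euclidean algorithm:
  43 = 0*48 + 43, so a_0 = 0.
  48 = 1*43 + 5, so a_1 = 1.
  43 = 8*5 + 3, so a_2 = 8.
  5 = 1*3 + 2, so a_3 = 1.
  3 = 1*2 + 1, so a_4 = 1.
  2 = 2*1 + 0, so a_5 = 2.
so x = [0; 1, 8, 1, 1, 2].
Convergents (p_i = a_i*p_{i-1} + p_{i-2}, q_i = a_i*q_{i-1} + q_{i-2} with p_{-2}=0, p_{-1}=1, q_{-2}=1, q_{-1}=0), until the denominator exceeds 26:
  i=0: a_0=0, p_0 = 0*1 + 0 = 0, q_0 = 0*0 + 1 = 1.
  i=1: a_1=1, p_1 = 1*0 + 1 = 1, q_1 = 1*1 + 0 = 1.
  i=2: a_2=8, p_2 = 8*1 + 0 = 8, q_2 = 8*1 + 1 = 9.
  i=3: a_3=1, p_3 = 1*8 + 1 = 9, q_3 = 1*9 + 1 = 10.
  i=4: a_4=1, p_4 = 1*9 + 8 = 17, q_4 = 1*10 + 9 = 19.
  i=5: a_5=2, p_5 = 2*17 + 9 = 43, q_5 = 2*19 + 10 = 48.
q_5 = 48 > 26, so the last convergent with denominator <= 26 is p_4/q_4 = 17/19.
The closest fraction with denominator <= 26 is either p_4/q_4 or the intermediate fraction (k*p_4 + p_3)/(k*q_4 + q_3) with the largest k >= 1 whose denominator stays <= 26; these approach x as k grows, and every other convergent or intermediate fraction in range is farther away.
Largest k: floor((26 - q_3)/q_4) = floor((26 - 10)/19) = 0.
Since k = 0, no intermediate fraction beyond p_4/q_4 has denominator <= 26, so the convergent 17/19 is the closest (its error is |43*19 - 17*48|/(48*19) = 1/912).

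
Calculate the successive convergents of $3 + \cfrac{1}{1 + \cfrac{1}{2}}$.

3/1, 4/1, 11/3

Using the convergent recurrence p_i = a_i*p_{i-1} + p_{i-2}, q_i = a_i*q_{i-1} + q_{i-2} with p_{-2}=0, p_{-1}=1, q_{-2}=1, q_{-1}=0:
  i=0: a_0=3, p_0 = 3*1 + 0 = 3, q_0 = 3*0 + 1 = 1.
  i=1: a_1=1, p_1 = 1*3 + 1 = 4, q_1 = 1*1 + 0 = 1.
  i=2: a_2=2, p_2 = 2*4 + 3 = 11, q_2 = 2*1 + 1 = 3.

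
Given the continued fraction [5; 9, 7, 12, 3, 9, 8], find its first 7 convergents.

5/1, 46/9, 327/64, 3970/777, 12237/2395, 114103/22332, 925061/181051

Using the convergent recurrence p_i = a_i*p_{i-1} + p_{i-2}, q_i = a_i*q_{i-1} + q_{i-2} with p_{-2}=0, p_{-1}=1, q_{-2}=1, q_{-1}=0:
  i=0: a_0=5, p_0 = 5*1 + 0 = 5, q_0 = 5*0 + 1 = 1.
  i=1: a_1=9, p_1 = 9*5 + 1 = 46, q_1 = 9*1 + 0 = 9.
  i=2: a_2=7, p_2 = 7*46 + 5 = 327, q_2 = 7*9 + 1 = 64.
  i=3: a_3=12, p_3 = 12*327 + 46 = 3970, q_3 = 12*64 + 9 = 777.
  i=4: a_4=3, p_4 = 3*3970 + 327 = 12237, q_4 = 3*777 + 64 = 2395.
  i=5: a_5=9, p_5 = 9*12237 + 3970 = 114103, q_5 = 9*2395 + 777 = 22332.
  i=6: a_6=8, p_6 = 8*114103 + 12237 = 925061, q_6 = 8*22332 + 2395 = 181051.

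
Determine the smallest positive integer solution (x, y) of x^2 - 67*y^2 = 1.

(x, y) = (48842, 5967)

First expand sqrt(67) as a continued fraction. With x_i = (sqrt(67) + m_i)/d_i and (m_0, d_0) = (0, 1): a_0 = floor(sqrt(67)) = 8, since 8^2 = 64 <= 67 < 81 = 9^2.
Iterate m_{i+1} = d_i*a_i - m_i, d_{i+1} = (67 - m_{i+1}^2)/d_i, a_{i+1} = floor((a_0 + m_{i+1})/d_{i+1}):
  m_1 = 1*8 - 0 = 8, d_1 = (67 - 8^2)/1 = 3/1 = 3, a_1 = floor((8 + 8)/3) = 5.
  m_2 = 3*5 - 8 = 7, d_2 = (67 - 7^2)/3 = 18/3 = 6, a_2 = floor((8 + 7)/6) = 2.
  m_3 = 6*2 - 7 = 5, d_3 = (67 - 5^2)/6 = 42/6 = 7, a_3 = floor((8 + 5)/7) = 1.
  m_4 = 7*1 - 5 = 2, d_4 = (67 - 2^2)/7 = 63/7 = 9, a_4 = floor((8 + 2)/9) = 1.
  m_5 = 9*1 - 2 = 7, d_5 = (67 - 7^2)/9 = 18/9 = 2, a_5 = floor((8 + 7)/2) = 7.
  m_6 = 2*7 - 7 = 7, d_6 = (67 - 7^2)/2 = 18/2 = 9, a_6 = floor((8 + 7)/9) = 1.
  m_7 = 9*1 - 7 = 2, d_7 = (67 - 2^2)/9 = 63/9 = 7, a_7 = floor((8 + 2)/7) = 1.
  m_8 = 7*1 - 2 = 5, d_8 = (67 - 5^2)/7 = 42/7 = 6, a_8 = floor((8 + 5)/6) = 2.
  m_9 = 6*2 - 5 = 7, d_9 = (67 - 7^2)/6 = 18/6 = 3, a_9 = floor((8 + 7)/3) = 5.
  m_10 = 3*5 - 7 = 8, d_10 = (67 - 8^2)/3 = 3/3 = 1, a_10 = floor((8 + 8)/1) = 16.
  m_11 = 1*16 - 8 = 8, d_11 = (67 - 8^2)/1 = 3/1 = 3: (m_11, d_11) = (m_1, d_1) = (8, 3), so from here the quotients repeat a_1, ..., a_10; the period length is 10.
So sqrt(67) = [8; (5, 2, 1, 1, 7, 1, 1, 2, 5, 16)] with period length k = 10.
k is even, so the fundamental solution of x^2 - 67y^2 = 1 is (p_{k-1}, q_{k-1}) = (p_9, q_9); compute convergents through index 9.
Convergents (p_i = a_i*p_{i-1} + p_{i-2}, q_i = a_i*q_{i-1} + q_{i-2} with p_{-2}=0, p_{-1}=1, q_{-2}=1, q_{-1}=0):
  i=0: a_0=8, p_0 = 8*1 + 0 = 8, q_0 = 8*0 + 1 = 1.
  i=1: a_1=5, p_1 = 5*8 + 1 = 41, q_1 = 5*1 + 0 = 5.
  i=2: a_2=2, p_2 = 2*41 + 8 = 90, q_2 = 2*5 + 1 = 11.
  i=3: a_3=1, p_3 = 1*90 + 41 = 131, q_3 = 1*11 + 5 = 16.
  i=4: a_4=1, p_4 = 1*131 + 90 = 221, q_4 = 1*16 + 11 = 27.
  i=5: a_5=7, p_5 = 7*221 + 131 = 1678, q_5 = 7*27 + 16 = 205.
  i=6: a_6=1, p_6 = 1*1678 + 221 = 1899, q_6 = 1*205 + 27 = 232.
  i=7: a_7=1, p_7 = 1*1899 + 1678 = 3577, q_7 = 1*232 + 205 = 437.
  i=8: a_8=2, p_8 = 2*3577 + 1899 = 9053, q_8 = 2*437 + 232 = 1106.
  i=9: a_9=5, p_9 = 5*9053 + 3577 = 48842, q_9 = 5*1106 + 437 = 5967.
Check: 48842^2 - 67*5967^2 = 2385540964 - 2385540963 = 1, so (x, y) = (48842, 5967) solves the equation, and by the theorem it is the least positive solution.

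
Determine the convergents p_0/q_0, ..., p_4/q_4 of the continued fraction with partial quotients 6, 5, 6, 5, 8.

6/1, 31/5, 192/31, 991/160, 8120/1311

Using the convergent recurrence p_i = a_i*p_{i-1} + p_{i-2}, q_i = a_i*q_{i-1} + q_{i-2} with p_{-2}=0, p_{-1}=1, q_{-2}=1, q_{-1}=0:
  i=0: a_0=6, p_0 = 6*1 + 0 = 6, q_0 = 6*0 + 1 = 1.
  i=1: a_1=5, p_1 = 5*6 + 1 = 31, q_1 = 5*1 + 0 = 5.
  i=2: a_2=6, p_2 = 6*31 + 6 = 192, q_2 = 6*5 + 1 = 31.
  i=3: a_3=5, p_3 = 5*192 + 31 = 991, q_3 = 5*31 + 5 = 160.
  i=4: a_4=8, p_4 = 8*991 + 192 = 8120, q_4 = 8*160 + 31 = 1311.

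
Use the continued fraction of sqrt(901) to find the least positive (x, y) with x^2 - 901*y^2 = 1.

First expand sqrt(901) as a continued fraction. With x_i = (sqrt(901) + m_i)/d_i and (m_0, d_0) = (0, 1): a_0 = floor(sqrt(901)) = 30, since 30^2 = 900 <= 901 < 961 = 31^2.
Iterate m_{i+1} = d_i*a_i - m_i, d_{i+1} = (901 - m_{i+1}^2)/d_i, a_{i+1} = floor((a_0 + m_{i+1})/d_{i+1}):
  m_1 = 1*30 - 0 = 30, d_1 = (901 - 30^2)/1 = 1/1 = 1, a_1 = floor((30 + 30)/1) = 60.
  m_2 = 1*60 - 30 = 30, d_2 = (901 - 30^2)/1 = 1/1 = 1: (m_2, d_2) = (m_1, d_1) = (30, 1), so from here the quotient a_1 repeats; the period length is 1.
So sqrt(901) = [30; (60)] with period length k = 1.
k is odd, so (p_{k-1}, q_{k-1}) only solves x^2 - 901y^2 = -1 and the fundamental solution of x^2 - 901y^2 = 1 is (p_{2k-1}, q_{2k-1}) = (p_1, q_1); compute convergents through index 1, running through the period twice.
Convergents (p_i = a_i*p_{i-1} + p_{i-2}, q_i = a_i*q_{i-1} + q_{i-2} with p_{-2}=0, p_{-1}=1, q_{-2}=1, q_{-1}=0):
  i=0: a_0=30, p_0 = 30*1 + 0 = 30, q_0 = 30*0 + 1 = 1.
  i=1: a_1=60, p_1 = 60*30 + 1 = 1801, q_1 = 60*1 + 0 = 60.
Indeed p_0^2 - 901*q_0^2 = 900 - 901 = -1, not +1.
Check: 1801^2 - 901*60^2 = 3243601 - 3243600 = 1, so (x, y) = (1801, 60) solves the equation, and by the theorem it is the least positive solution.

(x, y) = (1801, 60)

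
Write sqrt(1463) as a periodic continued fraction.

Write x_i = (sqrt(1463) + m_i)/d_i with (m_0, d_0) = (0, 1). a_0 = floor(sqrt(1463)) = 38, since 38^2 = 1444 <= 1463 < 1521 = 39^2.
Iterate m_{i+1} = d_i*a_i - m_i, d_{i+1} = (1463 - m_{i+1}^2)/d_i, a_{i+1} = floor((a_0 + m_{i+1})/d_{i+1}):
  m_1 = 1*38 - 0 = 38, d_1 = (1463 - 38^2)/1 = 19/1 = 19, a_1 = floor((38 + 38)/19) = 4.
  m_2 = 19*4 - 38 = 38, d_2 = (1463 - 38^2)/19 = 19/19 = 1, a_2 = floor((38 + 38)/1) = 76.
  m_3 = 1*76 - 38 = 38, d_3 = (1463 - 38^2)/1 = 19/1 = 19: (m_3, d_3) = (m_1, d_1) = (38, 19), so from here the quotients repeat a_1, a_2; the period length is 2.
Hence the expansion of sqrt(1463) is a_0 = 38 followed by the repeating block 4, 76 (period 2).

[38; (4, 76)]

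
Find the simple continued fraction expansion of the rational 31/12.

[2; 1, 1, 2, 2]

Run the Euclidean algorithm on 31 and 12; the successive quotients are the partial quotients a_0, a_1, ... (each step inverts the fractional part left over by the previous one):
  31 = 2*12 + 7, so a_0 = 2.
  12 = 1*7 + 5, so a_1 = 1.
  7 = 1*5 + 2, so a_2 = 1.
  5 = 2*2 + 1, so a_3 = 2.
  2 = 2*1 + 0, so a_4 = 2.
The remainder reaches 0 after 5 divisions, so the expansion has 5 partial quotients, read off in order.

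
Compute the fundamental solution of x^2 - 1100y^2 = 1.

First expand sqrt(1100) as a continued fraction. With x_i = (sqrt(1100) + m_i)/d_i and (m_0, d_0) = (0, 1): a_0 = floor(sqrt(1100)) = 33, since 33^2 = 1089 <= 1100 < 1156 = 34^2.
Iterate m_{i+1} = d_i*a_i - m_i, d_{i+1} = (1100 - m_{i+1}^2)/d_i, a_{i+1} = floor((a_0 + m_{i+1})/d_{i+1}):
  m_1 = 1*33 - 0 = 33, d_1 = (1100 - 33^2)/1 = 11/1 = 11, a_1 = floor((33 + 33)/11) = 6.
  m_2 = 11*6 - 33 = 33, d_2 = (1100 - 33^2)/11 = 11/11 = 1, a_2 = floor((33 + 33)/1) = 66.
  m_3 = 1*66 - 33 = 33, d_3 = (1100 - 33^2)/1 = 11/1 = 11: (m_3, d_3) = (m_1, d_1) = (33, 11), so from here the quotients repeat a_1, a_2; the period length is 2.
So sqrt(1100) = [33; (6, 66)] with period length k = 2.
k is even, so the fundamental solution of x^2 - 1100y^2 = 1 is (p_{k-1}, q_{k-1}) = (p_1, q_1); compute convergents through index 1.
Convergents (p_i = a_i*p_{i-1} + p_{i-2}, q_i = a_i*q_{i-1} + q_{i-2} with p_{-2}=0, p_{-1}=1, q_{-2}=1, q_{-1}=0):
  i=0: a_0=33, p_0 = 33*1 + 0 = 33, q_0 = 33*0 + 1 = 1.
  i=1: a_1=6, p_1 = 6*33 + 1 = 199, q_1 = 6*1 + 0 = 6.
Check: 199^2 - 1100*6^2 = 39601 - 39600 = 1, so (x, y) = (199, 6) solves the equation, and by the theorem it is the least positive solution.

(x, y) = (199, 6)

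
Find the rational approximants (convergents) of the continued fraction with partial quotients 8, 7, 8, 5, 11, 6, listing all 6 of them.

8/1, 57/7, 464/57, 2377/292, 26611/3269, 162043/19906

Using the convergent recurrence p_i = a_i*p_{i-1} + p_{i-2}, q_i = a_i*q_{i-1} + q_{i-2} with p_{-2}=0, p_{-1}=1, q_{-2}=1, q_{-1}=0:
  i=0: a_0=8, p_0 = 8*1 + 0 = 8, q_0 = 8*0 + 1 = 1.
  i=1: a_1=7, p_1 = 7*8 + 1 = 57, q_1 = 7*1 + 0 = 7.
  i=2: a_2=8, p_2 = 8*57 + 8 = 464, q_2 = 8*7 + 1 = 57.
  i=3: a_3=5, p_3 = 5*464 + 57 = 2377, q_3 = 5*57 + 7 = 292.
  i=4: a_4=11, p_4 = 11*2377 + 464 = 26611, q_4 = 11*292 + 57 = 3269.
  i=5: a_5=6, p_5 = 6*26611 + 2377 = 162043, q_5 = 6*3269 + 292 = 19906.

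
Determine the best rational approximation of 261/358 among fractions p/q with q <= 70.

Expand x = 261/358 as a continued fraction with the Euclidean algorithm:
  261 = 0*358 + 261, so a_0 = 0.
  358 = 1*261 + 97, so a_1 = 1.
  261 = 2*97 + 67, so a_2 = 2.
  97 = 1*67 + 30, so a_3 = 1.
  67 = 2*30 + 7, so a_4 = 2.
  30 = 4*7 + 2, so a_5 = 4.
  7 = 3*2 + 1, so a_6 = 3.
  2 = 2*1 + 0, so a_7 = 2.
so x = [0; 1, 2, 1, 2, 4, 3, 2].
Convergents (p_i = a_i*p_{i-1} + p_{i-2}, q_i = a_i*q_{i-1} + q_{i-2} with p_{-2}=0, p_{-1}=1, q_{-2}=1, q_{-1}=0), until the denominator exceeds 70:
  i=0: a_0=0, p_0 = 0*1 + 0 = 0, q_0 = 0*0 + 1 = 1.
  i=1: a_1=1, p_1 = 1*0 + 1 = 1, q_1 = 1*1 + 0 = 1.
  i=2: a_2=2, p_2 = 2*1 + 0 = 2, q_2 = 2*1 + 1 = 3.
  i=3: a_3=1, p_3 = 1*2 + 1 = 3, q_3 = 1*3 + 1 = 4.
  i=4: a_4=2, p_4 = 2*3 + 2 = 8, q_4 = 2*4 + 3 = 11.
  i=5: a_5=4, p_5 = 4*8 + 3 = 35, q_5 = 4*11 + 4 = 48.
  i=6: a_6=3, p_6 = 3*35 + 8 = 113, q_6 = 3*48 + 11 = 155.
q_6 = 155 > 70, so the last convergent with denominator <= 70 is p_5/q_5 = 35/48.
The closest fraction with denominator <= 70 is either p_5/q_5 or the intermediate fraction (k*p_5 + p_4)/(k*q_5 + q_4) with the largest k >= 1 whose denominator stays <= 70; these approach x as k grows, and every other convergent or intermediate fraction in range is farther away.
Largest k: floor((70 - q_4)/q_5) = floor((70 - 11)/48) = 1.
That gives (1*35 + 8)/(1*48 + 11) = 43/59.
Compare the errors: |x - 35/48| = |261*48 - 35*358|/(358*48) = 2/17184, and |x - 43/59| = |261*59 - 43*358|/(358*59) = 5/21122.
Cross-multiplying, 2*21122 = 42244 < 85920 = 5*17184, so 2/17184 is smaller: the convergent 35/48 is closer to x than 43/59.

35/48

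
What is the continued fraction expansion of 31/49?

[0; 1, 1, 1, 2, 1, 1, 2]

Run the Euclidean algorithm on 31 and 49; the successive quotients are the partial quotients a_0, a_1, ... (each step inverts the fractional part left over by the previous one):
  31 = 0*49 + 31, so a_0 = 0.
  49 = 1*31 + 18, so a_1 = 1.
  31 = 1*18 + 13, so a_2 = 1.
  18 = 1*13 + 5, so a_3 = 1.
  13 = 2*5 + 3, so a_4 = 2.
  5 = 1*3 + 2, so a_5 = 1.
  3 = 1*2 + 1, so a_6 = 1.
  2 = 2*1 + 0, so a_7 = 2.
The remainder reaches 0 after 8 divisions, so the expansion has 8 partial quotients, read off in order.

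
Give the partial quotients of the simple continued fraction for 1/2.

[0; 2]

Run the Euclidean algorithm on 1 and 2; the successive quotients are the partial quotients a_0, a_1, ... (each step inverts the fractional part left over by the previous one):
  1 = 0*2 + 1, so a_0 = 0.
  2 = 2*1 + 0, so a_1 = 2.
The remainder reaches 0 after 2 divisions, so the expansion has 2 partial quotients, read off in order.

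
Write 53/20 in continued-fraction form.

Run the Euclidean algorithm on 53 and 20; the successive quotients are the partial quotients a_0, a_1, ... (each step inverts the fractional part left over by the previous one):
  53 = 2*20 + 13, so a_0 = 2.
  20 = 1*13 + 7, so a_1 = 1.
  13 = 1*7 + 6, so a_2 = 1.
  7 = 1*6 + 1, so a_3 = 1.
  6 = 6*1 + 0, so a_4 = 6.
The remainder reaches 0 after 5 divisions, so the expansion has 5 partial quotients, read off in order.

[2; 1, 1, 1, 6]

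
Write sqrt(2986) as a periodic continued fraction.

Write x_i = (sqrt(2986) + m_i)/d_i with (m_0, d_0) = (0, 1). a_0 = floor(sqrt(2986)) = 54, since 54^2 = 2916 <= 2986 < 3025 = 55^2.
Iterate m_{i+1} = d_i*a_i - m_i, d_{i+1} = (2986 - m_{i+1}^2)/d_i, a_{i+1} = floor((a_0 + m_{i+1})/d_{i+1}):
  m_1 = 1*54 - 0 = 54, d_1 = (2986 - 54^2)/1 = 70/1 = 70, a_1 = floor((54 + 54)/70) = 1.
  m_2 = 70*1 - 54 = 16, d_2 = (2986 - 16^2)/70 = 2730/70 = 39, a_2 = floor((54 + 16)/39) = 1.
  m_3 = 39*1 - 16 = 23, d_3 = (2986 - 23^2)/39 = 2457/39 = 63, a_3 = floor((54 + 23)/63) = 1.
  m_4 = 63*1 - 23 = 40, d_4 = (2986 - 40^2)/63 = 1386/63 = 22, a_4 = floor((54 + 40)/22) = 4.
  m_5 = 22*4 - 40 = 48, d_5 = (2986 - 48^2)/22 = 682/22 = 31, a_5 = floor((54 + 48)/31) = 3.
  m_6 = 31*3 - 48 = 45, d_6 = (2986 - 45^2)/31 = 961/31 = 31, a_6 = floor((54 + 45)/31) = 3.
  m_7 = 31*3 - 45 = 48, d_7 = (2986 - 48^2)/31 = 682/31 = 22, a_7 = floor((54 + 48)/22) = 4.
  m_8 = 22*4 - 48 = 40, d_8 = (2986 - 40^2)/22 = 1386/22 = 63, a_8 = floor((54 + 40)/63) = 1.
  m_9 = 63*1 - 40 = 23, d_9 = (2986 - 23^2)/63 = 2457/63 = 39, a_9 = floor((54 + 23)/39) = 1.
  m_10 = 39*1 - 23 = 16, d_10 = (2986 - 16^2)/39 = 2730/39 = 70, a_10 = floor((54 + 16)/70) = 1.
  m_11 = 70*1 - 16 = 54, d_11 = (2986 - 54^2)/70 = 70/70 = 1, a_11 = floor((54 + 54)/1) = 108.
  m_12 = 1*108 - 54 = 54, d_12 = (2986 - 54^2)/1 = 70/1 = 70: (m_12, d_12) = (m_1, d_1) = (54, 70), so from here the quotients repeat a_1, ..., a_11; the period length is 11.
Hence the expansion of sqrt(2986) is a_0 = 54 followed by the repeating block 1, 1, 1, 4, 3, 3, 4, 1, 1, 1, 108 (period 11).

[54; (1, 1, 1, 4, 3, 3, 4, 1, 1, 1, 108)]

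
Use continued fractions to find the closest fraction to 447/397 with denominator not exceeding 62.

Expand x = 447/397 as a continued fraction with the Euclidean algorithm:
  447 = 1*397 + 50, so a_0 = 1.
  397 = 7*50 + 47, so a_1 = 7.
  50 = 1*47 + 3, so a_2 = 1.
  47 = 15*3 + 2, so a_3 = 15.
  3 = 1*2 + 1, so a_4 = 1.
  2 = 2*1 + 0, so a_5 = 2.
so x = [1; 7, 1, 15, 1, 2].
Convergents (p_i = a_i*p_{i-1} + p_{i-2}, q_i = a_i*q_{i-1} + q_{i-2} with p_{-2}=0, p_{-1}=1, q_{-2}=1, q_{-1}=0), until the denominator exceeds 62:
  i=0: a_0=1, p_0 = 1*1 + 0 = 1, q_0 = 1*0 + 1 = 1.
  i=1: a_1=7, p_1 = 7*1 + 1 = 8, q_1 = 7*1 + 0 = 7.
  i=2: a_2=1, p_2 = 1*8 + 1 = 9, q_2 = 1*7 + 1 = 8.
  i=3: a_3=15, p_3 = 15*9 + 8 = 143, q_3 = 15*8 + 7 = 127.
q_3 = 127 > 62, so the last convergent with denominator <= 62 is p_2/q_2 = 9/8.
The closest fraction with denominator <= 62 is either p_2/q_2 or the intermediate fraction (k*p_2 + p_1)/(k*q_2 + q_1) with the largest k >= 1 whose denominator stays <= 62; these approach x as k grows, and every other convergent or intermediate fraction in range is farther away.
Largest k: floor((62 - q_1)/q_2) = floor((62 - 7)/8) = 6.
That gives (6*9 + 8)/(6*8 + 7) = 62/55.
Compare the errors: |x - 9/8| = |447*8 - 9*397|/(397*8) = 3/3176, and |x - 62/55| = |447*55 - 62*397|/(397*55) = 29/21835.
Cross-multiplying, 3*21835 = 65505 < 92104 = 29*3176, so 3/3176 is smaller: the convergent 9/8 is closer to x than 62/55.

9/8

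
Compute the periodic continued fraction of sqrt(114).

[10; (1, 2, 10, 2, 1, 20)]

Write x_i = (sqrt(114) + m_i)/d_i with (m_0, d_0) = (0, 1). a_0 = floor(sqrt(114)) = 10, since 10^2 = 100 <= 114 < 121 = 11^2.
Iterate m_{i+1} = d_i*a_i - m_i, d_{i+1} = (114 - m_{i+1}^2)/d_i, a_{i+1} = floor((a_0 + m_{i+1})/d_{i+1}):
  m_1 = 1*10 - 0 = 10, d_1 = (114 - 10^2)/1 = 14/1 = 14, a_1 = floor((10 + 10)/14) = 1.
  m_2 = 14*1 - 10 = 4, d_2 = (114 - 4^2)/14 = 98/14 = 7, a_2 = floor((10 + 4)/7) = 2.
  m_3 = 7*2 - 4 = 10, d_3 = (114 - 10^2)/7 = 14/7 = 2, a_3 = floor((10 + 10)/2) = 10.
  m_4 = 2*10 - 10 = 10, d_4 = (114 - 10^2)/2 = 14/2 = 7, a_4 = floor((10 + 10)/7) = 2.
  m_5 = 7*2 - 10 = 4, d_5 = (114 - 4^2)/7 = 98/7 = 14, a_5 = floor((10 + 4)/14) = 1.
  m_6 = 14*1 - 4 = 10, d_6 = (114 - 10^2)/14 = 14/14 = 1, a_6 = floor((10 + 10)/1) = 20.
  m_7 = 1*20 - 10 = 10, d_7 = (114 - 10^2)/1 = 14/1 = 14: (m_7, d_7) = (m_1, d_1) = (10, 14), so from here the quotients repeat a_1, ..., a_6; the period length is 6.
Hence the expansion of sqrt(114) is a_0 = 10 followed by the repeating block 1, 2, 10, 2, 1, 20 (period 6).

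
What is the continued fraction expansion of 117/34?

Run the Euclidean algorithm on 117 and 34; the successive quotients are the partial quotients a_0, a_1, ... (each step inverts the fractional part left over by the previous one):
  117 = 3*34 + 15, so a_0 = 3.
  34 = 2*15 + 4, so a_1 = 2.
  15 = 3*4 + 3, so a_2 = 3.
  4 = 1*3 + 1, so a_3 = 1.
  3 = 3*1 + 0, so a_4 = 3.
The remainder reaches 0 after 5 divisions, so the expansion has 5 partial quotients, read off in order.

[3; 2, 3, 1, 3]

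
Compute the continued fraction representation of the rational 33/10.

[3; 3, 3]

Run the Euclidean algorithm on 33 and 10; the successive quotients are the partial quotients a_0, a_1, ... (each step inverts the fractional part left over by the previous one):
  33 = 3*10 + 3, so a_0 = 3.
  10 = 3*3 + 1, so a_1 = 3.
  3 = 3*1 + 0, so a_2 = 3.
The remainder reaches 0 after 3 divisions, so the expansion has 3 partial quotients, read off in order.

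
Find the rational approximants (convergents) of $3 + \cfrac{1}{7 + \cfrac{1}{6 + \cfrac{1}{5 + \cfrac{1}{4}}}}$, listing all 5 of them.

Using the convergent recurrence p_i = a_i*p_{i-1} + p_{i-2}, q_i = a_i*q_{i-1} + q_{i-2} with p_{-2}=0, p_{-1}=1, q_{-2}=1, q_{-1}=0:
  i=0: a_0=3, p_0 = 3*1 + 0 = 3, q_0 = 3*0 + 1 = 1.
  i=1: a_1=7, p_1 = 7*3 + 1 = 22, q_1 = 7*1 + 0 = 7.
  i=2: a_2=6, p_2 = 6*22 + 3 = 135, q_2 = 6*7 + 1 = 43.
  i=3: a_3=5, p_3 = 5*135 + 22 = 697, q_3 = 5*43 + 7 = 222.
  i=4: a_4=4, p_4 = 4*697 + 135 = 2923, q_4 = 4*222 + 43 = 931.

3/1, 22/7, 135/43, 697/222, 2923/931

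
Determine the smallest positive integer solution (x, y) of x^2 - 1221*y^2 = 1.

First expand sqrt(1221) as a continued fraction. With x_i = (sqrt(1221) + m_i)/d_i and (m_0, d_0) = (0, 1): a_0 = floor(sqrt(1221)) = 34, since 34^2 = 1156 <= 1221 < 1225 = 35^2.
Iterate m_{i+1} = d_i*a_i - m_i, d_{i+1} = (1221 - m_{i+1}^2)/d_i, a_{i+1} = floor((a_0 + m_{i+1})/d_{i+1}):
  m_1 = 1*34 - 0 = 34, d_1 = (1221 - 34^2)/1 = 65/1 = 65, a_1 = floor((34 + 34)/65) = 1.
  m_2 = 65*1 - 34 = 31, d_2 = (1221 - 31^2)/65 = 260/65 = 4, a_2 = floor((34 + 31)/4) = 16.
  m_3 = 4*16 - 31 = 33, d_3 = (1221 - 33^2)/4 = 132/4 = 33, a_3 = floor((34 + 33)/33) = 2.
  m_4 = 33*2 - 33 = 33, d_4 = (1221 - 33^2)/33 = 132/33 = 4, a_4 = floor((34 + 33)/4) = 16.
  m_5 = 4*16 - 33 = 31, d_5 = (1221 - 31^2)/4 = 260/4 = 65, a_5 = floor((34 + 31)/65) = 1.
  m_6 = 65*1 - 31 = 34, d_6 = (1221 - 34^2)/65 = 65/65 = 1, a_6 = floor((34 + 34)/1) = 68.
  m_7 = 1*68 - 34 = 34, d_7 = (1221 - 34^2)/1 = 65/1 = 65: (m_7, d_7) = (m_1, d_1) = (34, 65), so from here the quotients repeat a_1, ..., a_6; the period length is 6.
So sqrt(1221) = [34; (1, 16, 2, 16, 1, 68)] with period length k = 6.
k is even, so the fundamental solution of x^2 - 1221y^2 = 1 is (p_{k-1}, q_{k-1}) = (p_5, q_5); compute convergents through index 5.
Convergents (p_i = a_i*p_{i-1} + p_{i-2}, q_i = a_i*q_{i-1} + q_{i-2} with p_{-2}=0, p_{-1}=1, q_{-2}=1, q_{-1}=0):
  i=0: a_0=34, p_0 = 34*1 + 0 = 34, q_0 = 34*0 + 1 = 1.
  i=1: a_1=1, p_1 = 1*34 + 1 = 35, q_1 = 1*1 + 0 = 1.
  i=2: a_2=16, p_2 = 16*35 + 34 = 594, q_2 = 16*1 + 1 = 17.
  i=3: a_3=2, p_3 = 2*594 + 35 = 1223, q_3 = 2*17 + 1 = 35.
  i=4: a_4=16, p_4 = 16*1223 + 594 = 20162, q_4 = 16*35 + 17 = 577.
  i=5: a_5=1, p_5 = 1*20162 + 1223 = 21385, q_5 = 1*577 + 35 = 612.
Check: 21385^2 - 1221*612^2 = 457318225 - 457318224 = 1, so (x, y) = (21385, 612) solves the equation, and by the theorem it is the least positive solution.

(x, y) = (21385, 612)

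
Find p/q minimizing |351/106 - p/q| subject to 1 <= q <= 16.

53/16

Expand x = 351/106 as a continued fraction with the Euclidean algorithm:
  351 = 3*106 + 33, so a_0 = 3.
  106 = 3*33 + 7, so a_1 = 3.
  33 = 4*7 + 5, so a_2 = 4.
  7 = 1*5 + 2, so a_3 = 1.
  5 = 2*2 + 1, so a_4 = 2.
  2 = 2*1 + 0, so a_5 = 2.
so x = [3; 3, 4, 1, 2, 2].
Convergents (p_i = a_i*p_{i-1} + p_{i-2}, q_i = a_i*q_{i-1} + q_{i-2} with p_{-2}=0, p_{-1}=1, q_{-2}=1, q_{-1}=0), until the denominator exceeds 16:
  i=0: a_0=3, p_0 = 3*1 + 0 = 3, q_0 = 3*0 + 1 = 1.
  i=1: a_1=3, p_1 = 3*3 + 1 = 10, q_1 = 3*1 + 0 = 3.
  i=2: a_2=4, p_2 = 4*10 + 3 = 43, q_2 = 4*3 + 1 = 13.
  i=3: a_3=1, p_3 = 1*43 + 10 = 53, q_3 = 1*13 + 3 = 16.
  i=4: a_4=2, p_4 = 2*53 + 43 = 149, q_4 = 2*16 + 13 = 45.
q_4 = 45 > 16, so the last convergent with denominator <= 16 is p_3/q_3 = 53/16.
The closest fraction with denominator <= 16 is either p_3/q_3 or the intermediate fraction (k*p_3 + p_2)/(k*q_3 + q_2) with the largest k >= 1 whose denominator stays <= 16; these approach x as k grows, and every other convergent or intermediate fraction in range is farther away.
Largest k: floor((16 - q_2)/q_3) = floor((16 - 13)/16) = 0.
Since k = 0, no intermediate fraction beyond p_3/q_3 has denominator <= 16, so the convergent 53/16 is the closest (its error is |351*16 - 53*106|/(106*16) = 2/1696).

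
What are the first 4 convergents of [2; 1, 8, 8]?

Using the convergent recurrence p_i = a_i*p_{i-1} + p_{i-2}, q_i = a_i*q_{i-1} + q_{i-2} with p_{-2}=0, p_{-1}=1, q_{-2}=1, q_{-1}=0:
  i=0: a_0=2, p_0 = 2*1 + 0 = 2, q_0 = 2*0 + 1 = 1.
  i=1: a_1=1, p_1 = 1*2 + 1 = 3, q_1 = 1*1 + 0 = 1.
  i=2: a_2=8, p_2 = 8*3 + 2 = 26, q_2 = 8*1 + 1 = 9.
  i=3: a_3=8, p_3 = 8*26 + 3 = 211, q_3 = 8*9 + 1 = 73.

2/1, 3/1, 26/9, 211/73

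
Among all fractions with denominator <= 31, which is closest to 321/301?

Expand x = 321/301 as a continued fraction with the Euclidean algorithm:
  321 = 1*301 + 20, so a_0 = 1.
  301 = 15*20 + 1, so a_1 = 15.
  20 = 20*1 + 0, so a_2 = 20.
so x = [1; 15, 20].
Convergents (p_i = a_i*p_{i-1} + p_{i-2}, q_i = a_i*q_{i-1} + q_{i-2} with p_{-2}=0, p_{-1}=1, q_{-2}=1, q_{-1}=0), until the denominator exceeds 31:
  i=0: a_0=1, p_0 = 1*1 + 0 = 1, q_0 = 1*0 + 1 = 1.
  i=1: a_1=15, p_1 = 15*1 + 1 = 16, q_1 = 15*1 + 0 = 15.
  i=2: a_2=20, p_2 = 20*16 + 1 = 321, q_2 = 20*15 + 1 = 301.
q_2 = 301 > 31, so the last convergent with denominator <= 31 is p_1/q_1 = 16/15.
The closest fraction with denominator <= 31 is either p_1/q_1 or the intermediate fraction (k*p_1 + p_0)/(k*q_1 + q_0) with the largest k >= 1 whose denominator stays <= 31; these approach x as k grows, and every other convergent or intermediate fraction in range is farther away.
Largest k: floor((31 - q_0)/q_1) = floor((31 - 1)/15) = 2.
That gives (2*16 + 1)/(2*15 + 1) = 33/31.
Compare the errors: |x - 16/15| = |321*15 - 16*301|/(301*15) = 1/4515, and |x - 33/31| = |321*31 - 33*301|/(301*31) = 18/9331.
Cross-multiplying, 1*9331 = 9331 < 81270 = 18*4515, so 1/4515 is smaller: the convergent 16/15 is closer to x than 33/31.

16/15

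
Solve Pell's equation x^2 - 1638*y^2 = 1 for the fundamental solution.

First expand sqrt(1638) as a continued fraction. With x_i = (sqrt(1638) + m_i)/d_i and (m_0, d_0) = (0, 1): a_0 = floor(sqrt(1638)) = 40, since 40^2 = 1600 <= 1638 < 1681 = 41^2.
Iterate m_{i+1} = d_i*a_i - m_i, d_{i+1} = (1638 - m_{i+1}^2)/d_i, a_{i+1} = floor((a_0 + m_{i+1})/d_{i+1}):
  m_1 = 1*40 - 0 = 40, d_1 = (1638 - 40^2)/1 = 38/1 = 38, a_1 = floor((40 + 40)/38) = 2.
  m_2 = 38*2 - 40 = 36, d_2 = (1638 - 36^2)/38 = 342/38 = 9, a_2 = floor((40 + 36)/9) = 8.
  m_3 = 9*8 - 36 = 36, d_3 = (1638 - 36^2)/9 = 342/9 = 38, a_3 = floor((40 + 36)/38) = 2.
  m_4 = 38*2 - 36 = 40, d_4 = (1638 - 40^2)/38 = 38/38 = 1, a_4 = floor((40 + 40)/1) = 80.
  m_5 = 1*80 - 40 = 40, d_5 = (1638 - 40^2)/1 = 38/1 = 38: (m_5, d_5) = (m_1, d_1) = (40, 38), so from here the quotients repeat a_1, ..., a_4; the period length is 4.
So sqrt(1638) = [40; (2, 8, 2, 80)] with period length k = 4.
k is even, so the fundamental solution of x^2 - 1638y^2 = 1 is (p_{k-1}, q_{k-1}) = (p_3, q_3); compute convergents through index 3.
Convergents (p_i = a_i*p_{i-1} + p_{i-2}, q_i = a_i*q_{i-1} + q_{i-2} with p_{-2}=0, p_{-1}=1, q_{-2}=1, q_{-1}=0):
  i=0: a_0=40, p_0 = 40*1 + 0 = 40, q_0 = 40*0 + 1 = 1.
  i=1: a_1=2, p_1 = 2*40 + 1 = 81, q_1 = 2*1 + 0 = 2.
  i=2: a_2=8, p_2 = 8*81 + 40 = 688, q_2 = 8*2 + 1 = 17.
  i=3: a_3=2, p_3 = 2*688 + 81 = 1457, q_3 = 2*17 + 2 = 36.
Check: 1457^2 - 1638*36^2 = 2122849 - 2122848 = 1, so (x, y) = (1457, 36) solves the equation, and by the theorem it is the least positive solution.

(x, y) = (1457, 36)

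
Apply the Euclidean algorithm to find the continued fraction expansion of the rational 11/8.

[1; 2, 1, 2]

Run the Euclidean algorithm on 11 and 8; the successive quotients are the partial quotients a_0, a_1, ... (each step inverts the fractional part left over by the previous one):
  11 = 1*8 + 3, so a_0 = 1.
  8 = 2*3 + 2, so a_1 = 2.
  3 = 1*2 + 1, so a_2 = 1.
  2 = 2*1 + 0, so a_3 = 2.
The remainder reaches 0 after 4 divisions, so the expansion has 4 partial quotients, read off in order.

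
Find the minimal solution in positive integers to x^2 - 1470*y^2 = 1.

(x, y) = (5291, 138)

First expand sqrt(1470) as a continued fraction. With x_i = (sqrt(1470) + m_i)/d_i and (m_0, d_0) = (0, 1): a_0 = floor(sqrt(1470)) = 38, since 38^2 = 1444 <= 1470 < 1521 = 39^2.
Iterate m_{i+1} = d_i*a_i - m_i, d_{i+1} = (1470 - m_{i+1}^2)/d_i, a_{i+1} = floor((a_0 + m_{i+1})/d_{i+1}):
  m_1 = 1*38 - 0 = 38, d_1 = (1470 - 38^2)/1 = 26/1 = 26, a_1 = floor((38 + 38)/26) = 2.
  m_2 = 26*2 - 38 = 14, d_2 = (1470 - 14^2)/26 = 1274/26 = 49, a_2 = floor((38 + 14)/49) = 1.
  m_3 = 49*1 - 14 = 35, d_3 = (1470 - 35^2)/49 = 245/49 = 5, a_3 = floor((38 + 35)/5) = 14.
  m_4 = 5*14 - 35 = 35, d_4 = (1470 - 35^2)/5 = 245/5 = 49, a_4 = floor((38 + 35)/49) = 1.
  m_5 = 49*1 - 35 = 14, d_5 = (1470 - 14^2)/49 = 1274/49 = 26, a_5 = floor((38 + 14)/26) = 2.
  m_6 = 26*2 - 14 = 38, d_6 = (1470 - 38^2)/26 = 26/26 = 1, a_6 = floor((38 + 38)/1) = 76.
  m_7 = 1*76 - 38 = 38, d_7 = (1470 - 38^2)/1 = 26/1 = 26: (m_7, d_7) = (m_1, d_1) = (38, 26), so from here the quotients repeat a_1, ..., a_6; the period length is 6.
So sqrt(1470) = [38; (2, 1, 14, 1, 2, 76)] with period length k = 6.
k is even, so the fundamental solution of x^2 - 1470y^2 = 1 is (p_{k-1}, q_{k-1}) = (p_5, q_5); compute convergents through index 5.
Convergents (p_i = a_i*p_{i-1} + p_{i-2}, q_i = a_i*q_{i-1} + q_{i-2} with p_{-2}=0, p_{-1}=1, q_{-2}=1, q_{-1}=0):
  i=0: a_0=38, p_0 = 38*1 + 0 = 38, q_0 = 38*0 + 1 = 1.
  i=1: a_1=2, p_1 = 2*38 + 1 = 77, q_1 = 2*1 + 0 = 2.
  i=2: a_2=1, p_2 = 1*77 + 38 = 115, q_2 = 1*2 + 1 = 3.
  i=3: a_3=14, p_3 = 14*115 + 77 = 1687, q_3 = 14*3 + 2 = 44.
  i=4: a_4=1, p_4 = 1*1687 + 115 = 1802, q_4 = 1*44 + 3 = 47.
  i=5: a_5=2, p_5 = 2*1802 + 1687 = 5291, q_5 = 2*47 + 44 = 138.
Check: 5291^2 - 1470*138^2 = 27994681 - 27994680 = 1, so (x, y) = (5291, 138) solves the equation, and by the theorem it is the least positive solution.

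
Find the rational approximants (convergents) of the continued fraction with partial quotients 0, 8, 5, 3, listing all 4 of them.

0/1, 1/8, 5/41, 16/131

Using the convergent recurrence p_i = a_i*p_{i-1} + p_{i-2}, q_i = a_i*q_{i-1} + q_{i-2} with p_{-2}=0, p_{-1}=1, q_{-2}=1, q_{-1}=0:
  i=0: a_0=0, p_0 = 0*1 + 0 = 0, q_0 = 0*0 + 1 = 1.
  i=1: a_1=8, p_1 = 8*0 + 1 = 1, q_1 = 8*1 + 0 = 8.
  i=2: a_2=5, p_2 = 5*1 + 0 = 5, q_2 = 5*8 + 1 = 41.
  i=3: a_3=3, p_3 = 3*5 + 1 = 16, q_3 = 3*41 + 8 = 131.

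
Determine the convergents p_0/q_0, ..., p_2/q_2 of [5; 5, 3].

Using the convergent recurrence p_i = a_i*p_{i-1} + p_{i-2}, q_i = a_i*q_{i-1} + q_{i-2} with p_{-2}=0, p_{-1}=1, q_{-2}=1, q_{-1}=0:
  i=0: a_0=5, p_0 = 5*1 + 0 = 5, q_0 = 5*0 + 1 = 1.
  i=1: a_1=5, p_1 = 5*5 + 1 = 26, q_1 = 5*1 + 0 = 5.
  i=2: a_2=3, p_2 = 3*26 + 5 = 83, q_2 = 3*5 + 1 = 16.

5/1, 26/5, 83/16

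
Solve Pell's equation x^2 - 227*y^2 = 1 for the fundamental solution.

(x, y) = (226, 15)

First expand sqrt(227) as a continued fraction. With x_i = (sqrt(227) + m_i)/d_i and (m_0, d_0) = (0, 1): a_0 = floor(sqrt(227)) = 15, since 15^2 = 225 <= 227 < 256 = 16^2.
Iterate m_{i+1} = d_i*a_i - m_i, d_{i+1} = (227 - m_{i+1}^2)/d_i, a_{i+1} = floor((a_0 + m_{i+1})/d_{i+1}):
  m_1 = 1*15 - 0 = 15, d_1 = (227 - 15^2)/1 = 2/1 = 2, a_1 = floor((15 + 15)/2) = 15.
  m_2 = 2*15 - 15 = 15, d_2 = (227 - 15^2)/2 = 2/2 = 1, a_2 = floor((15 + 15)/1) = 30.
  m_3 = 1*30 - 15 = 15, d_3 = (227 - 15^2)/1 = 2/1 = 2: (m_3, d_3) = (m_1, d_1) = (15, 2), so from here the quotients repeat a_1, a_2; the period length is 2.
So sqrt(227) = [15; (15, 30)] with period length k = 2.
k is even, so the fundamental solution of x^2 - 227y^2 = 1 is (p_{k-1}, q_{k-1}) = (p_1, q_1); compute convergents through index 1.
Convergents (p_i = a_i*p_{i-1} + p_{i-2}, q_i = a_i*q_{i-1} + q_{i-2} with p_{-2}=0, p_{-1}=1, q_{-2}=1, q_{-1}=0):
  i=0: a_0=15, p_0 = 15*1 + 0 = 15, q_0 = 15*0 + 1 = 1.
  i=1: a_1=15, p_1 = 15*15 + 1 = 226, q_1 = 15*1 + 0 = 15.
Check: 226^2 - 227*15^2 = 51076 - 51075 = 1, so (x, y) = (226, 15) solves the equation, and by the theorem it is the least positive solution.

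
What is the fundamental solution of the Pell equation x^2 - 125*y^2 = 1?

First expand sqrt(125) as a continued fraction. With x_i = (sqrt(125) + m_i)/d_i and (m_0, d_0) = (0, 1): a_0 = floor(sqrt(125)) = 11, since 11^2 = 121 <= 125 < 144 = 12^2.
Iterate m_{i+1} = d_i*a_i - m_i, d_{i+1} = (125 - m_{i+1}^2)/d_i, a_{i+1} = floor((a_0 + m_{i+1})/d_{i+1}):
  m_1 = 1*11 - 0 = 11, d_1 = (125 - 11^2)/1 = 4/1 = 4, a_1 = floor((11 + 11)/4) = 5.
  m_2 = 4*5 - 11 = 9, d_2 = (125 - 9^2)/4 = 44/4 = 11, a_2 = floor((11 + 9)/11) = 1.
  m_3 = 11*1 - 9 = 2, d_3 = (125 - 2^2)/11 = 121/11 = 11, a_3 = floor((11 + 2)/11) = 1.
  m_4 = 11*1 - 2 = 9, d_4 = (125 - 9^2)/11 = 44/11 = 4, a_4 = floor((11 + 9)/4) = 5.
  m_5 = 4*5 - 9 = 11, d_5 = (125 - 11^2)/4 = 4/4 = 1, a_5 = floor((11 + 11)/1) = 22.
  m_6 = 1*22 - 11 = 11, d_6 = (125 - 11^2)/1 = 4/1 = 4: (m_6, d_6) = (m_1, d_1) = (11, 4), so from here the quotients repeat a_1, ..., a_5; the period length is 5.
So sqrt(125) = [11; (5, 1, 1, 5, 22)] with period length k = 5.
k is odd, so (p_{k-1}, q_{k-1}) only solves x^2 - 125y^2 = -1 and the fundamental solution of x^2 - 125y^2 = 1 is (p_{2k-1}, q_{2k-1}) = (p_9, q_9); compute convergents through index 9, running through the period twice.
Convergents (p_i = a_i*p_{i-1} + p_{i-2}, q_i = a_i*q_{i-1} + q_{i-2} with p_{-2}=0, p_{-1}=1, q_{-2}=1, q_{-1}=0):
  i=0: a_0=11, p_0 = 11*1 + 0 = 11, q_0 = 11*0 + 1 = 1.
  i=1: a_1=5, p_1 = 5*11 + 1 = 56, q_1 = 5*1 + 0 = 5.
  i=2: a_2=1, p_2 = 1*56 + 11 = 67, q_2 = 1*5 + 1 = 6.
  i=3: a_3=1, p_3 = 1*67 + 56 = 123, q_3 = 1*6 + 5 = 11.
  i=4: a_4=5, p_4 = 5*123 + 67 = 682, q_4 = 5*11 + 6 = 61.
  i=5: a_5=22, p_5 = 22*682 + 123 = 15127, q_5 = 22*61 + 11 = 1353.
  i=6: a_6=5, p_6 = 5*15127 + 682 = 76317, q_6 = 5*1353 + 61 = 6826.
  i=7: a_7=1, p_7 = 1*76317 + 15127 = 91444, q_7 = 1*6826 + 1353 = 8179.
  i=8: a_8=1, p_8 = 1*91444 + 76317 = 167761, q_8 = 1*8179 + 6826 = 15005.
  i=9: a_9=5, p_9 = 5*167761 + 91444 = 930249, q_9 = 5*15005 + 8179 = 83204.
Indeed p_4^2 - 125*q_4^2 = 465124 - 465125 = -1, not +1.
Check: 930249^2 - 125*83204^2 = 865363202001 - 865363202000 = 1, so (x, y) = (930249, 83204) solves the equation, and by the theorem it is the least positive solution.

(x, y) = (930249, 83204)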